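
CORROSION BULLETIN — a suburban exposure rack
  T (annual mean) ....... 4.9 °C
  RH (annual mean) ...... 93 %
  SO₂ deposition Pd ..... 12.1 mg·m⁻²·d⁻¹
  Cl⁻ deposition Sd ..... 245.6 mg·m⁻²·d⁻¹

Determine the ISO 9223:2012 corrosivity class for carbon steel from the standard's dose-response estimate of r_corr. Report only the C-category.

C5

carbon steel: temperature factor f = +0.150·(-5.1) = -0.7650
  sulphur-dioxide contribution → 19.35 μm/a
  chloride contribution → 81.01 μm/a
  ⇒ r_corr(carbon steel) = 100.4 μm/a
ISO 9223 Table 2 (carbon steel): 80 < 100 ≤ 200 μm/a ⇒ C5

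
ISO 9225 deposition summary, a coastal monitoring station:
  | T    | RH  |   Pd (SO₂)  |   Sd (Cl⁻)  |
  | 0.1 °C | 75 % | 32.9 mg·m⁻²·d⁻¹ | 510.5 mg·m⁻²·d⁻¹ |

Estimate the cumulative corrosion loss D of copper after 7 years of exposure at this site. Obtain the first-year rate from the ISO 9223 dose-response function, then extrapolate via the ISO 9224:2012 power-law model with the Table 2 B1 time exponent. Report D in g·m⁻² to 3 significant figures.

D(7) = 37.4 g·m⁻²

copper: f(T) = +0.126·(T−10) [T≤10 °C] = -1.2474
  Pd branch = 0.0053·Pd^0.26·e^(0.059·RH+f) = 0.3153 μm/a
  Sd branch = 0.01025·Sd^0.27·e^(0.036·RH+0.049·T) = 0.8253 μm/a
  r_corr = 0.3153 + 0.8253 = 1.141 μm/a
Long-term exponent b (ISO 9224 Table 2, B1) = 0.667
  D(7) = 1.141 × 7^0.667 = 1.141 × 3.662 = 4.177 μm
  Mass loss = 4.177 μm × 8.96 g/cm³ = 37.42 g·m⁻²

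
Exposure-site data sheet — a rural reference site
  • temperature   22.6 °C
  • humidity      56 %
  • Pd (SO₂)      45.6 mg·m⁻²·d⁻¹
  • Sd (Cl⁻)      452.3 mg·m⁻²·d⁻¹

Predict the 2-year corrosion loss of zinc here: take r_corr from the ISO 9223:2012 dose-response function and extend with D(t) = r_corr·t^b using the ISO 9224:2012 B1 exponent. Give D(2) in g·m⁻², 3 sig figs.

D(2) = 81.2 g·m⁻²

zinc: temperature factor f = -0.071·(12.6) = -0.8946
  SO₂ term: 0.0129·45.6^0.44·exp(0.046·56-0.8946) = 0.3722
  Sd branch = 0.0175·Sd^0.57·e^(0.008·RH+0.085·T) = 6.102 μm/a
  r_corr = 0.3722 + 6.102 = 6.474 μm/a
Power-law: D(2) = r_corr · 2^0.813
  D(2) = 6.474 × 2^0.813 = 6.474 × 1.757 = 11.37 μm
  Mass loss = 11.37 μm × 7.14 g/cm³ = 81.21 g·m⁻²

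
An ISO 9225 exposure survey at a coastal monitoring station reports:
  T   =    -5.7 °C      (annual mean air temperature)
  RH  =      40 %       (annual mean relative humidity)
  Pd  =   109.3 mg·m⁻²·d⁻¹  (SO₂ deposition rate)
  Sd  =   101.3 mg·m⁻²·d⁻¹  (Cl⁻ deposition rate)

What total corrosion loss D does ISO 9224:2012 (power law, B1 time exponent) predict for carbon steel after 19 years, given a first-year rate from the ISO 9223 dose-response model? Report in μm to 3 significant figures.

D(19) = 44.9 μm

carbon steel: T≤10 °C ⇒ hinge +0.150·(-5.7−10) = -2.3550
  SO₂ term: 1.77·109.3^0.52·exp(0.02·40-2.3550) = 4.293
  Sd branch = 0.102·Sd^0.62·e^(0.033·RH+0.04·T) = 5.325 μm/a
  sum: 4.293 + 5.325 → r_corr = 9.618 μm/a
ISO 9224: D(t) = r_corr · t^b with b = 0.523 (carbon steel, B1)
  D(19) = 9.618 × 19^0.523 = 9.618 × 4.664 = 44.86 μm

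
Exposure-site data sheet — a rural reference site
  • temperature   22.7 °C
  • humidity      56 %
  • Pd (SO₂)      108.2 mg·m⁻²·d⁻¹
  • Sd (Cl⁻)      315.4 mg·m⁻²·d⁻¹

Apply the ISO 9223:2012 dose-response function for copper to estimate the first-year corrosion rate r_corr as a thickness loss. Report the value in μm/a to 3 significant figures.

copper: f(T) = -0.080·(T−10) [T>10 °C] = -1.0160
  SO₂ term: 0.0053·108.2^0.26·exp(0.059·56-1.0160) = 0.1765
  Sd branch = 0.01025·Sd^0.27·e^(0.036·RH+0.049·T) = 1.107 μm/a
  r_corr = 0.1765 + 1.107 = 1.283 μm/a

r_corr = 1.28 μm/a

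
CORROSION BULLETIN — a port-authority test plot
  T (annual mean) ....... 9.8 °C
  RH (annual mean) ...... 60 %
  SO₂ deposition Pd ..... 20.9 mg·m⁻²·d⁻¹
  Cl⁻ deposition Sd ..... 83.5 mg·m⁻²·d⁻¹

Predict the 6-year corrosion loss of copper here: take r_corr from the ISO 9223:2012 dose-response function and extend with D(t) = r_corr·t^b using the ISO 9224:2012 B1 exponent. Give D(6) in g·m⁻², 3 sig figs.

D(6) = 25.7 g·m⁻²

copper: f(T) = +0.126·(T−10) [T≤10 °C] = -0.0252
  sulphur-dioxide contribution → 0.3926 μm/a
  chloride contribution → 0.4745 μm/a
  ⇒ r_corr(copper) = 0.8671 μm/a
ISO 9224: D(t) = r_corr · t^b with b = 0.667 (copper, B1)
  D(6) = 0.8671 × 6^0.667 = 0.8671 × 3.304 = 2.865 μm
  Mass loss = 2.865 μm × 8.96 g/cm³ = 25.67 g·m⁻²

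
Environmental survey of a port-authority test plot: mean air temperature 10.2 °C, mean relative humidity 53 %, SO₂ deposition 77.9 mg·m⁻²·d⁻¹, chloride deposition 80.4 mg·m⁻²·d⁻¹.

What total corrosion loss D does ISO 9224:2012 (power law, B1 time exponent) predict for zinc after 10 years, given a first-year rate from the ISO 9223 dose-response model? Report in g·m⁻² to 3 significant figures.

zinc: temperature factor f = -0.071·(0.2) = -0.0142
  SO₂ term: 0.0129·77.9^0.44·exp(0.046·53-0.0142) = 0.9897
  Sd branch = 0.0175·Sd^0.57·e^(0.008·RH+0.085·T) = 0.7757 μm/a
  sum: 0.9897 + 0.7757 → r_corr = 1.765 μm/a
Power-law: D(10) = r_corr · 10^0.813
  D(10) = 1.765 × 10^0.813 = 1.765 × 6.501 = 11.48 μm
  Mass loss = 11.48 μm × 7.14 g/cm³ = 81.95 g·m⁻²

D(10) = 82.0 g·m⁻²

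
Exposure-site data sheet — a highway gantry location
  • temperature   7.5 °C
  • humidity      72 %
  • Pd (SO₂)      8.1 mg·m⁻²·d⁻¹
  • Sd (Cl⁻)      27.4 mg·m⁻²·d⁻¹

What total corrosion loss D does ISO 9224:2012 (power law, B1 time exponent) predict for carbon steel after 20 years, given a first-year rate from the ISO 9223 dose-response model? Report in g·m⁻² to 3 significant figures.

D(20) = 1.01e+03 g·m⁻²

carbon steel: T≤10 °C ⇒ hinge +0.150·(7.5−10) = -0.3750
  Pd branch = 1.77·Pd^0.52·e^(0.02·RH+f) = 15.24 μm/a
  Cl⁻ term: 0.102·27.4^0.62·exp(0.033·72+0.04·7.5) = 11.54
  sum: 15.24 + 11.54 → r_corr = 26.78 μm/a
ISO 9224: D(t) = r_corr · t^b with b = 0.523 (carbon steel, B1)
  D(20) = 26.78 × 20^0.523 = 26.78 × 4.791 = 128.3 μm
  Mass loss = 128.3 μm × 7.85 g/cm³ = 1007 g·m⁻²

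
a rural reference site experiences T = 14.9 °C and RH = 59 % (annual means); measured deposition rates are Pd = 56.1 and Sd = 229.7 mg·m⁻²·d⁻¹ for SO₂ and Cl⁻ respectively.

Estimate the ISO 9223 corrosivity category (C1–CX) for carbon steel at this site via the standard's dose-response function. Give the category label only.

C4

carbon steel: T>10 °C ⇒ hinge -0.054·(14.9−10) = -0.2646
  SO₂ term: 1.77·56.1^0.52·exp(0.02·59-0.2646) = 35.89
  Sd branch = 0.102·Sd^0.62·e^(0.033·RH+0.04·T) = 37.75 μm/a
  r_corr = 35.89 + 37.75 = 73.64 μm/a
ISO 9223 Table 2 (carbon steel): 50 < 73.6 ≤ 80 μm/a ⇒ C4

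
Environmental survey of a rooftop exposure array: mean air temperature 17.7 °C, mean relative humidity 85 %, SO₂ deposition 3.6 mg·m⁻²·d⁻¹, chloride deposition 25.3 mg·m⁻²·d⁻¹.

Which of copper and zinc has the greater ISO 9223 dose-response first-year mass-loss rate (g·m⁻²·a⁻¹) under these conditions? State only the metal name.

copper: temperature factor f = -0.080·(7.7) = -0.6160
  Pd branch = 0.0053·Pd^0.26·e^(0.059·RH+f) = 0.6017 μm/a
  Cl⁻ term: 0.01025·25.3^0.27·exp(0.036·85+0.049·17.7) = 1.245
  r_corr = 0.6017 + 1.245 = 1.847 μm/a
  mass loss = 1.847 μm/a × 8.96 g/cm³ = 16.55 g·m⁻²·a⁻¹
zinc: temperature factor f = -0.071·(7.7) = -0.5467
  SO₂ term: 0.0129·3.6^0.44·exp(0.046·85-0.5467) = 0.6547
  Cl⁻ term: 0.0175·25.3^0.57·exp(0.008·85+0.085·17.7) = 0.9807
  sum: 0.6547 + 0.9807 → r_corr = 1.635 μm/a
  mass loss = 1.635 μm/a × 7.14 g/cm³ = 11.68 g·m⁻²·a⁻¹
Ordering by g·m⁻²·a⁻¹: copper (16.5) > zinc (11.7)

copper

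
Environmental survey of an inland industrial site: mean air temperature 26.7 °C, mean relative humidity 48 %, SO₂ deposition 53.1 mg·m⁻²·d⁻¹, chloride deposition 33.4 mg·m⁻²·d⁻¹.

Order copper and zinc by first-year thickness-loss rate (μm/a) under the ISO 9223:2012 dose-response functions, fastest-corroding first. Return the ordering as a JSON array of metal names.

copper: f(T) = -0.080·(T−10) [T>10 °C] = -1.3360
  sulphur-dioxide contribution → 0.06645 μm/a
  chloride contribution → 0.5505 μm/a
  total first-year rate 0.617 μm/a
zinc: T>10 °C ⇒ hinge -0.071·(26.7−10) = -1.1857
  sulphur-dioxide contribution → 0.2059 μm/a
  chloride contribution → 1.836 μm/a
  ⇒ r_corr(zinc) = 2.042 μm/a
Ordering by μm/a: zinc (2.04) > copper (0.617)

["zinc", "copper"]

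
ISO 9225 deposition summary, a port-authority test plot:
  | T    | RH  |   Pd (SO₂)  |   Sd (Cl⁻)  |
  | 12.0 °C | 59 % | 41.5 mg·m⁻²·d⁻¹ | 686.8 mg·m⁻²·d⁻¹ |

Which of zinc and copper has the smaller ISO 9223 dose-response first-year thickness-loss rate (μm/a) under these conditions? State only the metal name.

copper

zinc: f(T) = -0.071·(T−10) [T>10 °C] = -0.1420
  SO₂ term: 0.0129·41.5^0.44·exp(0.046·59-0.1420) = 0.87
  Sd branch = 0.0175·Sd^0.57·e^(0.008·RH+0.085·T) = 3.221 μm/a
  sum: 0.87 + 3.221 → r_corr = 4.091 μm/a
copper: temperature factor f = -0.080·(2.0) = -0.1600
  SO₂ term: 0.0053·41.5^0.26·exp(0.059·59-0.1600) = 0.3866
  Sd branch = 0.01025·Sd^0.27·e^(0.036·RH+0.049·T) = 0.9005 μm/a
  sum: 0.3866 + 0.9005 → r_corr = 1.287 μm/a
Ordering by μm/a: zinc (4.09) > copper (1.29)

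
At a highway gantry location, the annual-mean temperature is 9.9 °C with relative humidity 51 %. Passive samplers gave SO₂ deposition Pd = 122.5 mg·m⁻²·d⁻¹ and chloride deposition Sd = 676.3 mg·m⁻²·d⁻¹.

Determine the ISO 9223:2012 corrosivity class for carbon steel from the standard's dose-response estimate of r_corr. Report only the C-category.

C5

carbon steel: T≤10 °C ⇒ hinge +0.150·(9.9−10) = -0.0150
  Pd branch = 1.77·Pd^0.52·e^(0.02·RH+f) = 58.92 μm/a
  Cl⁻ term: 0.102·676.3^0.62·exp(0.033·51+0.04·9.9) = 46.36
  r_corr = 58.92 + 46.36 = 105.3 μm/a
Category bounds: 80…200 μm/a bracket r_corr ⇒ C5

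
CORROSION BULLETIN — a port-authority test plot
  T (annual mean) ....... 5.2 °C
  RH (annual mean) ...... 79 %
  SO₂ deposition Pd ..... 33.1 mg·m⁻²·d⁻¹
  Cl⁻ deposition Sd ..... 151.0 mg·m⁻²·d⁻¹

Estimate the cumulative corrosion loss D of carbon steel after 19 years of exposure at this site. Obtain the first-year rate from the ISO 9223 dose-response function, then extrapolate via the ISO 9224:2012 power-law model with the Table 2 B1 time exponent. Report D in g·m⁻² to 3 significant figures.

D(19) = 2.34e+03 g·m⁻²

carbon steel: T≤10 °C ⇒ hinge +0.150·(5.2−10) = -0.7200
  Pd branch = 1.77·Pd^0.52·e^(0.02·RH+f) = 25.81 μm/a
  Sd branch = 0.102·Sd^0.62·e^(0.033·RH+0.04·T) = 38.2 μm/a
  sum: 25.81 + 38.2 → r_corr = 64.01 μm/a
ISO 9224: D(t) = r_corr · t^b with b = 0.523 (carbon steel, B1)
  D(19) = 64.01 × 19^0.523 = 64.01 × 4.664 = 298.6 μm
  Mass loss = 298.6 μm × 7.85 g/cm³ = 2344 g·m⁻²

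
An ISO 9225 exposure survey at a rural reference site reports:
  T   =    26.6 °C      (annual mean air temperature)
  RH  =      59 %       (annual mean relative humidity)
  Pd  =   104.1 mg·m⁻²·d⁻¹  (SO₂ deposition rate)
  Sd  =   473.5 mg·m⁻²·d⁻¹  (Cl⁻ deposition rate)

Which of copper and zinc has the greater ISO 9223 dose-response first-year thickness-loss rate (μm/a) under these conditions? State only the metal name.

zinc

copper: T>10 °C ⇒ hinge -0.080·(26.6−10) = -1.3280
  SO₂ term: 0.0053·104.1^0.26·exp(0.059·59-1.3280) = 0.1527
  Cl⁻ term: 0.01025·473.5^0.27·exp(0.036·59+0.049·26.6) = 1.666
  r_corr = 0.1527 + 1.666 = 1.818 μm/a
zinc: temperature factor f = -0.071·(16.6) = -1.1786
  SO₂ term: 0.0129·104.1^0.44·exp(0.046·59-1.1786) = 0.4625
  Cl⁻ term: 0.0175·473.5^0.57·exp(0.008·59+0.085·26.6) = 9.014
  r_corr = 0.4625 + 9.014 = 9.476 μm/a
Ordering by μm/a: zinc (9.48) > copper (1.82)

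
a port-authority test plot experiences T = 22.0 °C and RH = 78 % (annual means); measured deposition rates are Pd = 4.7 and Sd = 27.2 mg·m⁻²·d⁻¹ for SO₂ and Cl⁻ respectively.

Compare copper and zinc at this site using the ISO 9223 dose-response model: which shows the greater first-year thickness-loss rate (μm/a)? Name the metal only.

copper: T>10 °C ⇒ hinge -0.080·(22.0−10) = -0.9600
  sulphur-dioxide contribution → 0.3025 μm/a
  chloride contribution → 1.218 μm/a
  ⇒ r_corr(copper) = 1.521 μm/a
zinc: T>10 °C ⇒ hinge -0.071·(22.0−10) = -0.8520
  sulphur-dioxide contribution → 0.3931 μm/a
  chloride contribution → 1.393 μm/a
  ⇒ r_corr(zinc) = 1.786 μm/a
Ordering by μm/a: zinc (1.79) > copper (1.52)

zinc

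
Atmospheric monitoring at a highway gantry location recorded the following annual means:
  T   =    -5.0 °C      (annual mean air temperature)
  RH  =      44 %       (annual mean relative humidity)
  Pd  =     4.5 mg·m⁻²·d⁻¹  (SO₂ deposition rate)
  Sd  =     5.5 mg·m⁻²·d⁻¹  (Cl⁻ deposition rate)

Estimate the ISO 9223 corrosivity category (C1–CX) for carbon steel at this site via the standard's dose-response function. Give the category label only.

C2

carbon steel: temperature factor f = +0.150·(-15.0) = -2.2500
  sulphur-dioxide contribution → 0.9832 μm/a
  chloride contribution → 1.027 μm/a
  ⇒ r_corr(carbon steel) = 2.01 μm/a
ISO 9223 Table 2 (carbon steel): 1.3 < 2.01 ≤ 25 μm/a ⇒ C2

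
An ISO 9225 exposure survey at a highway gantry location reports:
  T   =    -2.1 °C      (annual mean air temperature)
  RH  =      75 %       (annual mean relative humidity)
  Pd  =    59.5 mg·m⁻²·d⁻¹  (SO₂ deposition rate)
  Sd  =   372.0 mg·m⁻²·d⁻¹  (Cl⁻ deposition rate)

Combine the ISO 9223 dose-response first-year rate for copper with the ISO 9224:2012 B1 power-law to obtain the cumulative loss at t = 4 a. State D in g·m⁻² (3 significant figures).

D(4) = 21.7 g·m⁻²

copper: temperature factor f = +0.126·(-12.1) = -1.5246
  SO₂ term: 0.0053·59.5^0.26·exp(0.059·75-1.5246) = 0.2788
  Sd branch = 0.01025·Sd^0.27·e^(0.036·RH+0.049·T) = 0.6803 μm/a
  sum: 0.2788 + 0.6803 → r_corr = 0.9591 μm/a
Long-term exponent b (ISO 9224 Table 2, B1) = 0.667
  D(4) = 0.9591 × 4^0.667 = 0.9591 × 2.521 = 2.418 μm
  Mass loss = 2.418 μm × 8.96 g/cm³ = 21.66 g·m⁻²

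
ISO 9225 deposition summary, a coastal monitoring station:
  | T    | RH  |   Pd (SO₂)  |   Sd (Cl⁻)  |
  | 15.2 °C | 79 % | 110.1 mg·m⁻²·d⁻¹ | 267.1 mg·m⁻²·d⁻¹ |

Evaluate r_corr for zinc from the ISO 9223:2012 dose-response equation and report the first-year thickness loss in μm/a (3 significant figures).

r_corr = 5.57 μm/a

zinc: T>10 °C ⇒ hinge -0.071·(15.2−10) = -0.3692
  SO₂ term: 0.0129·110.1^0.44·exp(0.046·79-0.3692) = 2.672
  Sd branch = 0.0175·Sd^0.57·e^(0.008·RH+0.085·T) = 2.896 μm/a
  sum: 2.672 + 2.896 → r_corr = 5.568 μm/a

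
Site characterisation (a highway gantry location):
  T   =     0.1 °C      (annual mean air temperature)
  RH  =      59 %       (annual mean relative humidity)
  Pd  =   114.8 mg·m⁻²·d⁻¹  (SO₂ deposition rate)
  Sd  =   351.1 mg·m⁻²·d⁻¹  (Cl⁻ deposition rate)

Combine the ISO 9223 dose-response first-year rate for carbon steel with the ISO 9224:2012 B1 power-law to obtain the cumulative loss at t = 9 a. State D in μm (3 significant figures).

carbon steel: f(T) = +0.150·(T−10) [T≤10 °C] = -1.4850
  SO₂ term: 1.77·114.8^0.52·exp(0.02·59-1.4850) = 15.37
  Sd branch = 0.102·Sd^0.62·e^(0.033·RH+0.04·T) = 27.17 μm/a
  r_corr = 15.37 + 27.17 = 42.54 μm/a
Power-law: D(9) = r_corr · 9^0.523
  D(9) = 42.54 × 9^0.523 = 42.54 × 3.156 = 134.2 μm

D(9) = 134 μm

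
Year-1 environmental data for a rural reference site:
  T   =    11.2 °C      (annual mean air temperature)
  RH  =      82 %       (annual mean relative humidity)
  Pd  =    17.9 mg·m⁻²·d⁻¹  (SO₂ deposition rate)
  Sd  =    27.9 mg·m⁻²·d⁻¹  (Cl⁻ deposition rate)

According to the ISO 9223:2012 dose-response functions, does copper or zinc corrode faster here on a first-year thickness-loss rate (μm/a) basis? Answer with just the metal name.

copper: temperature factor f = -0.080·(1.2) = -0.0960
  SO₂ term: 0.0053·17.9^0.26·exp(0.059·82-0.0960) = 1.287
  Cl⁻ term: 0.01025·27.9^0.27·exp(0.036·82+0.049·11.2) = 0.8345
  r_corr = 1.287 + 0.8345 = 2.121 μm/a
zinc: f(T) = -0.071·(T−10) [T>10 °C] = -0.0852
  Pd branch = 0.0129·Pd^0.44·e^(0.046·RH+f) = 1.832 μm/a
  Cl⁻ term: 0.0175·27.9^0.57·exp(0.008·82+0.085·11.2) = 0.5826
  sum: 1.832 + 0.5826 → r_corr = 2.415 μm/a
Ordering by μm/a: zinc (2.41) > copper (2.12)

zinc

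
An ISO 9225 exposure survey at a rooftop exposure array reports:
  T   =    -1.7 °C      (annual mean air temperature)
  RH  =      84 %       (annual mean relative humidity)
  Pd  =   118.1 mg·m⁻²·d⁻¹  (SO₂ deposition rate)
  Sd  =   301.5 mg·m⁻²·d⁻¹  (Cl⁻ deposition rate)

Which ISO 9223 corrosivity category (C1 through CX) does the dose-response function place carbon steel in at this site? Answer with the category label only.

C4

carbon steel: f(T) = +0.150·(T−10) [T≤10 °C] = -1.7550
  Pd branch = 1.77·Pd^0.52·e^(0.02·RH+f) = 19.63 μm/a
  Sd branch = 0.102·Sd^0.62·e^(0.033·RH+0.04·T) = 52.49 μm/a
  r_corr = 19.63 + 52.49 = 72.12 μm/a
ISO 9223 Table 2 (carbon steel): 50 < 72.1 ≤ 80 μm/a ⇒ C4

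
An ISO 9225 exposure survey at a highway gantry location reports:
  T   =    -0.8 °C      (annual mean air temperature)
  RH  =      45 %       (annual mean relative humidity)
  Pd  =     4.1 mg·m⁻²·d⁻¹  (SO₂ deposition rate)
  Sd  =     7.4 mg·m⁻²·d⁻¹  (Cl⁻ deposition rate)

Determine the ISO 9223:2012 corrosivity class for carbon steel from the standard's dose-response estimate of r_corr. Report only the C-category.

carbon steel: T≤10 °C ⇒ hinge +0.150·(-0.8−10) = -1.6200
  sulphur-dioxide contribution → 1.794 μm/a
  chloride contribution → 1.509 μm/a
  total first-year rate 3.303 μm/a
ISO 9223 Table 2 (carbon steel): 1.3 < 3.3 ≤ 25 μm/a ⇒ C2

C2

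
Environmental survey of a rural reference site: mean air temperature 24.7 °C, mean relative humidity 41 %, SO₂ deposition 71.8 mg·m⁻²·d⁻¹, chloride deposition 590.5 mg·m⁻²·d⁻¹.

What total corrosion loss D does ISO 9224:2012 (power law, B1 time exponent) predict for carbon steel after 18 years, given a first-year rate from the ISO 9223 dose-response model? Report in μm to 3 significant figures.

D(18) = 327 μm

carbon steel: T>10 °C ⇒ hinge -0.054·(24.7−10) = -0.7938
  sulphur-dioxide contribution → 16.77 μm/a
  chloride contribution → 55.39 μm/a
  ⇒ r_corr(carbon steel) = 72.16 μm/a
ISO 9224: D(t) = r_corr · t^b with b = 0.523 (carbon steel, B1)
  D(18) = 72.16 × 18^0.523 = 72.16 × 4.534 = 327.2 μm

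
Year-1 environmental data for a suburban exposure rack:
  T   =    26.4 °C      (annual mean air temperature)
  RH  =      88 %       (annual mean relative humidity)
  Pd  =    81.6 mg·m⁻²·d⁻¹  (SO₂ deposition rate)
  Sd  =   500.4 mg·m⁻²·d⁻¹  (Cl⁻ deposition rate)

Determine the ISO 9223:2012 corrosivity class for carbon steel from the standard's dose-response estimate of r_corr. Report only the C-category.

carbon steel: temperature factor f = -0.054·(16.4) = -0.8856
  SO₂ term: 1.77·81.6^0.52·exp(0.02·88-0.8856) = 41.86
  Cl⁻ term: 0.102·500.4^0.62·exp(0.033·88+0.04·26.4) = 252.3
  r_corr = 41.86 + 252.3 = 294.2 μm/a
ISO 9223 Table 2 (carbon steel): 200 < 294 ≤ 700 μm/a ⇒ CX

CX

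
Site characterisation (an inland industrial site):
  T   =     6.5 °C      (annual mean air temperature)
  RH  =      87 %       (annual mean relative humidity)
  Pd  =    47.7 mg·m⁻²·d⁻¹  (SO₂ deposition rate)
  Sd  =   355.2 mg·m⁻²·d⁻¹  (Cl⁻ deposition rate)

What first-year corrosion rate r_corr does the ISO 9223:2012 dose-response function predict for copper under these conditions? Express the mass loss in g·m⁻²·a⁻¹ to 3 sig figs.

r_corr = 28.3 g·m⁻²·a⁻¹

copper: T≤10 °C ⇒ hinge +0.126·(6.5−10) = -0.4410
  SO₂ term: 0.0053·47.7^0.26·exp(0.059·87-0.4410) = 1.579
  Sd branch = 0.01025·Sd^0.27·e^(0.036·RH+0.049·T) = 1.577 μm/a
  r_corr = 1.579 + 1.577 = 3.156 μm/a
Convert to mass loss: 3.156 μm/a × 8.96 g/cm³ = 28.28 g·m⁻²·a⁻¹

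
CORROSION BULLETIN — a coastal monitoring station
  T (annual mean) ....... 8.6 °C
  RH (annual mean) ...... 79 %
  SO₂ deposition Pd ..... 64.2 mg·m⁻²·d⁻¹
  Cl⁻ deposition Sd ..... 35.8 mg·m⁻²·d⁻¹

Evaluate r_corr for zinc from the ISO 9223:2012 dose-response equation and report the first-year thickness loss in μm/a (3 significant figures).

zinc: temperature factor f = +0.038·(-1.4) = -0.0532
  sulphur-dioxide contribution → 2.891 μm/a
  chloride contribution → 0.5256 μm/a
  total first-year rate 3.417 μm/a

r_corr = 3.42 μm/a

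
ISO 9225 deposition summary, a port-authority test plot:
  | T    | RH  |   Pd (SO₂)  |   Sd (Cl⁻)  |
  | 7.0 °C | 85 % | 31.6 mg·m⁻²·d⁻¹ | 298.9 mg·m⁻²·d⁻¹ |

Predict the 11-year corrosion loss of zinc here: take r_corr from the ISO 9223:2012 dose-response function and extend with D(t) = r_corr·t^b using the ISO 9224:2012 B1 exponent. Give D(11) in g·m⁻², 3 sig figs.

zinc: T≤10 °C ⇒ hinge +0.038·(7.0−10) = -0.1140
  sulphur-dioxide contribution → 2.624 μm/a
  chloride contribution → 1.614 μm/a
  total first-year rate 4.238 μm/a
ISO 9224: D(t) = r_corr · t^b with b = 0.813 (zinc, B1)
  D(11) = 4.238 × 11^0.813 = 4.238 × 7.025 = 29.77 μm
  Mass loss = 29.77 μm × 7.14 g/cm³ = 212.6 g·m⁻²

D(11) = 213 g·m⁻²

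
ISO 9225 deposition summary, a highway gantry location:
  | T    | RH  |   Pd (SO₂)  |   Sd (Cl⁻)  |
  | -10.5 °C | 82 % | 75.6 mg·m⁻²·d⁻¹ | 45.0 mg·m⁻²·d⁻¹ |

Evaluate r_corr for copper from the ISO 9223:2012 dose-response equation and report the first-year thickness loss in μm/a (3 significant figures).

r_corr = 0.483 μm/a

copper: T≤10 °C ⇒ hinge +0.126·(-10.5−10) = -2.5830
  SO₂ term: 0.0053·75.6^0.26·exp(0.059·82-2.5830) = 0.1556
  Cl⁻ term: 0.01025·45.0^0.27·exp(0.036·82+0.049·-10.5) = 0.3279
  sum: 0.1556 + 0.3279 → r_corr = 0.4835 μm/a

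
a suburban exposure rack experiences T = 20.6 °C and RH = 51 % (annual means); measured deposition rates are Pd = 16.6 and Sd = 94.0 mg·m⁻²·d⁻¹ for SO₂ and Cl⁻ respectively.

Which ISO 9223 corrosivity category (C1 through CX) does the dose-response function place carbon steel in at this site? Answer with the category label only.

carbon steel: f(T) = -0.054·(T−10) [T>10 °C] = -0.5724
  Pd branch = 1.77·Pd^0.52·e^(0.02·RH+f) = 11.93 μm/a
  Cl⁻ term: 0.102·94.0^0.62·exp(0.033·51+0.04·20.6) = 20.93
  r_corr = 11.93 + 20.93 = 32.86 μm/a
Category bounds: 25…50 μm/a bracket r_corr ⇒ C3

C3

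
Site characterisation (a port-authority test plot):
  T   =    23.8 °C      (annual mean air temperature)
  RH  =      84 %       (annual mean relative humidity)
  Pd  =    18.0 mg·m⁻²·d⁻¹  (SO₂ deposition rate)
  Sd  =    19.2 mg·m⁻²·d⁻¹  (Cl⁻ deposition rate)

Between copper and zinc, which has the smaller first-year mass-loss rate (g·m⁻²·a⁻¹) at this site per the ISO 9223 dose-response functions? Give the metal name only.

zinc

copper: temperature factor f = -0.080·(13.8) = -1.1040
  sulphur-dioxide contribution → 0.5291 μm/a
  chloride contribution → 1.503 μm/a
  total first-year rate 2.032 μm/a
  mass loss = 2.032 μm/a × 8.96 g/cm³ = 18.21 g·m⁻²·a⁻¹
zinc: temperature factor f = -0.071·(13.8) = -0.9798
  sulphur-dioxide contribution → 0.8232 μm/a
  chloride contribution → 1.396 μm/a
  total first-year rate 2.219 μm/a
  mass loss = 2.219 μm/a × 7.14 g/cm³ = 15.85 g·m⁻²·a⁻¹
Ordering by g·m⁻²·a⁻¹: copper (18.2) > zinc (15.8)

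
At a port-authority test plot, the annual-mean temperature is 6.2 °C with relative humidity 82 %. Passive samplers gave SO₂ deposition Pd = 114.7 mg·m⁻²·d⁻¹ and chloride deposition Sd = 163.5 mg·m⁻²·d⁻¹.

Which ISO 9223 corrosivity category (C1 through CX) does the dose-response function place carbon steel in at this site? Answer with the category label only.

C5

carbon steel: temperature factor f = +0.150·(-3.8) = -0.5700
  sulphur-dioxide contribution → 60.76 μm/a
  chloride contribution → 46.12 μm/a
  ⇒ r_corr(carbon steel) = 106.9 μm/a
107 μm/a falls in (80, 200] for carbon steel → category C5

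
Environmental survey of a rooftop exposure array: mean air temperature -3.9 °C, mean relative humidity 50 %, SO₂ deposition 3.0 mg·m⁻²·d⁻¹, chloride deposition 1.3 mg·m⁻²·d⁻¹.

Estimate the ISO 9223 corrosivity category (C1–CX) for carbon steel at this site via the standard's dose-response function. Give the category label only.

C2

carbon steel: f(T) = +0.150·(T−10) [T≤10 °C] = -2.0850
  sulphur-dioxide contribution → 1.059 μm/a
  chloride contribution → 0.5347 μm/a
  ⇒ r_corr(carbon steel) = 1.594 μm/a
Category bounds: 1.3…25 μm/a bracket r_corr ⇒ C2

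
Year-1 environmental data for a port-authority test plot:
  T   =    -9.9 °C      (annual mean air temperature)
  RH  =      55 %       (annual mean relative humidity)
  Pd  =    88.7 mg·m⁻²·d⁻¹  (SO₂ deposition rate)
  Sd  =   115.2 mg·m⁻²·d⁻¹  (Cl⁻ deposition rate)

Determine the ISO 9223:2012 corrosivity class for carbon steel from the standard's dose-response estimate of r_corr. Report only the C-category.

carbon steel: temperature factor f = +0.150·(-19.9) = -2.9850
  Pd branch = 1.77·Pd^0.52·e^(0.02·RH+f) = 2.769 μm/a
  Cl⁻ term: 0.102·115.2^0.62·exp(0.033·55+0.04·-9.9) = 7.998
  r_corr = 2.769 + 7.998 = 10.77 μm/a
ISO 9223 Table 2 (carbon steel): 1.3 < 10.8 ≤ 25 μm/a ⇒ C2

C2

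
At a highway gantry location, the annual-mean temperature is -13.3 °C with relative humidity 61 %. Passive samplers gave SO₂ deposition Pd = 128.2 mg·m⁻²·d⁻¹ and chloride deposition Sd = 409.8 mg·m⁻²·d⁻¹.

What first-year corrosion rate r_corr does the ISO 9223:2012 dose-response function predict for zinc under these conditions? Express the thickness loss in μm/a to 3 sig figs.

zinc: temperature factor f = +0.038·(-23.3) = -0.8854
  sulphur-dioxide contribution → 0.745 μm/a
  chloride contribution → 0.2839 μm/a
  ⇒ r_corr(zinc) = 1.029 μm/a

r_corr = 1.03 μm/a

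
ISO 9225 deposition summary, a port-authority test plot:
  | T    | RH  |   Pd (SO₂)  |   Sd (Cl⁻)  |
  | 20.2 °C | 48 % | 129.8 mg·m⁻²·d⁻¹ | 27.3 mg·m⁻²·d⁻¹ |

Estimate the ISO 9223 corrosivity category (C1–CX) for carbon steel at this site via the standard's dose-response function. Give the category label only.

carbon steel: temperature factor f = -0.054·(10.2) = -0.5508
  SO₂ term: 1.77·129.8^0.52·exp(0.02·48-0.5508) = 33.46
  Sd branch = 0.102·Sd^0.62·e^(0.033·RH+0.04·T) = 8.667 μm/a
  r_corr = 33.46 + 8.667 = 42.13 μm/a
ISO 9223 Table 2 (carbon steel): 25 < 42.1 ≤ 50 μm/a ⇒ C3

C3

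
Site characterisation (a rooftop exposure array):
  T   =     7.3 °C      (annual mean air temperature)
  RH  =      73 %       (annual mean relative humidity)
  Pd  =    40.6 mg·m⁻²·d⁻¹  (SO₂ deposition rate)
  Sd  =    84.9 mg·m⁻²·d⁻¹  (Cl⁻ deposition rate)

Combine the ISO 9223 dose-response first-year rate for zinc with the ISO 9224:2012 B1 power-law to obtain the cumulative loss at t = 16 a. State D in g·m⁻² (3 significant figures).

zinc: temperature factor f = +0.038·(-2.7) = -0.1026
  SO₂ term: 0.0129·40.6^0.44·exp(0.046·73-0.1026) = 1.707
  Cl⁻ term: 0.0175·84.9^0.57·exp(0.008·73+0.085·7.3) = 0.7339
  sum: 1.707 + 0.7339 → r_corr = 2.441 μm/a
Long-term exponent b (ISO 9224 Table 2, B1) = 0.813
  D(16) = 2.441 × 16^0.813 = 2.441 × 9.527 = 23.25 μm
  Mass loss = 23.25 μm × 7.14 g/cm³ = 166 g·m⁻²

D(16) = 166 g·m⁻²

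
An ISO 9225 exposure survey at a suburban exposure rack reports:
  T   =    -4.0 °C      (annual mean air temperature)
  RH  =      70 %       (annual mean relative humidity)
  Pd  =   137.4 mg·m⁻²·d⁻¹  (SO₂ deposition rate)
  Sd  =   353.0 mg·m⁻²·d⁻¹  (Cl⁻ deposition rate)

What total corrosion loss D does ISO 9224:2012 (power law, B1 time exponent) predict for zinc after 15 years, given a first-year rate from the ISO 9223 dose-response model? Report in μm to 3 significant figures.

zinc: f(T) = +0.038·(T−10) [T≤10 °C] = -0.5320
  sulphur-dioxide contribution → 1.655 μm/a
  chloride contribution → 0.6178 μm/a
  total first-year rate 2.272 μm/a
ISO 9224: D(t) = r_corr · t^b with b = 0.813 (zinc, B1)
  D(15) = 2.272 × 15^0.813 = 2.272 × 9.04 = 20.54 μm

D(15) = 20.5 μm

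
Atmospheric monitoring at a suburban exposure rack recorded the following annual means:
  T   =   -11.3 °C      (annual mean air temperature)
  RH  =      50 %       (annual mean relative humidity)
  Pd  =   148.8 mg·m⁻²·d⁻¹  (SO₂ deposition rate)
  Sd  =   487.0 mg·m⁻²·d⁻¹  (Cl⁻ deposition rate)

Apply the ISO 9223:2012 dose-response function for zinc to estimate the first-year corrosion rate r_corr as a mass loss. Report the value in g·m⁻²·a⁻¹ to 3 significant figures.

zinc: T≤10 °C ⇒ hinge +0.038·(-11.3−10) = -0.8094
  Pd branch = 0.0129·Pd^0.44·e^(0.046·RH+f) = 0.5175 μm/a
  Cl⁻ term: 0.0175·487.0^0.57·exp(0.008·50+0.085·-11.3) = 0.34
  sum: 0.5175 + 0.34 → r_corr = 0.8575 μm/a
Convert to mass loss: 0.8575 μm/a × 7.14 g/cm³ = 6.123 g·m⁻²·a⁻¹

r_corr = 6.12 g·m⁻²·a⁻¹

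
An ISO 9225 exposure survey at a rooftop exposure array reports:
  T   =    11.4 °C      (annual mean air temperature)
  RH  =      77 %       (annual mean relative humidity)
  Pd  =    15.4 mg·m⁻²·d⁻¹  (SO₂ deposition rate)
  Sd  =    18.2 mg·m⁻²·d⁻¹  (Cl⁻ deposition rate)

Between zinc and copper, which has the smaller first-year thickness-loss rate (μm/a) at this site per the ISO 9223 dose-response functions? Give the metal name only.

zinc: temperature factor f = -0.071·(1.4) = -0.0994
  sulphur-dioxide contribution → 1.343 μm/a
  chloride contribution → 0.4463 μm/a
  total first-year rate 1.79 μm/a
copper: f(T) = -0.080·(T−10) [T>10 °C] = -0.1120
  sulphur-dioxide contribution → 0.9065 μm/a
  chloride contribution → 0.6272 μm/a
  ⇒ r_corr(copper) = 1.534 μm/a
Ordering by μm/a: zinc (1.79) > copper (1.53)

copper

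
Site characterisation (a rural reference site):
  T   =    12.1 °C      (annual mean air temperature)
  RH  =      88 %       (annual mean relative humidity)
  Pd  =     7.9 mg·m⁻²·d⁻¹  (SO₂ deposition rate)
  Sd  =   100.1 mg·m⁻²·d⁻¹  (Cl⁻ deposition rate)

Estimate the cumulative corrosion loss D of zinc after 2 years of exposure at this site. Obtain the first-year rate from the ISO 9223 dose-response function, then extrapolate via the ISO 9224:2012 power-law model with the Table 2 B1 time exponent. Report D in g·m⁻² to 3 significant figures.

zinc: T>10 °C ⇒ hinge -0.071·(12.1−10) = -0.1491
  Pd branch = 0.0129·Pd^0.44·e^(0.046·RH+f) = 1.581 μm/a
  Sd branch = 0.0175·Sd^0.57·e^(0.008·RH+0.085·T) = 1.367 μm/a
  r_corr = 1.581 + 1.367 = 2.947 μm/a
Long-term exponent b (ISO 9224 Table 2, B1) = 0.813
  D(2) = 2.947 × 2^0.813 = 2.947 × 1.757 = 5.178 μm
  Mass loss = 5.178 μm × 7.14 g/cm³ = 36.97 g·m⁻²

D(2) = 37.0 g·m⁻²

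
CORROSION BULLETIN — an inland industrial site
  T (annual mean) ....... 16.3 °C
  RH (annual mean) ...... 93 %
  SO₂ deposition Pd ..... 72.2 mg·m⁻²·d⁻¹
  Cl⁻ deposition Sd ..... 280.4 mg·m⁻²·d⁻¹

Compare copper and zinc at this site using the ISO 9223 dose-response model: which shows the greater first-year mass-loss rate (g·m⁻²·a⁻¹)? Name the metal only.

copper: temperature factor f = -0.080·(6.3) = -0.5040
  SO₂ term: 0.0053·72.2^0.26·exp(0.059·93-0.5040) = 2.353
  Cl⁻ term: 0.01025·280.4^0.27·exp(0.036·93+0.049·16.3) = 2.968
  sum: 2.353 + 2.968 → r_corr = 5.321 μm/a
  mass loss = 5.321 μm/a × 8.96 g/cm³ = 47.68 g·m⁻²·a⁻¹
zinc: T>10 °C ⇒ hinge -0.071·(16.3−10) = -0.4473
  SO₂ term: 0.0129·72.2^0.44·exp(0.046·93-0.4473) = 3.908
  Cl⁻ term: 0.0175·280.4^0.57·exp(0.008·93+0.085·16.3) = 3.657
  r_corr = 3.908 + 3.657 = 7.565 μm/a
  mass loss = 7.565 μm/a × 7.14 g/cm³ = 54.02 g·m⁻²·a⁻¹
Ordering by g·m⁻²·a⁻¹: zinc (54) > copper (47.7)

zinc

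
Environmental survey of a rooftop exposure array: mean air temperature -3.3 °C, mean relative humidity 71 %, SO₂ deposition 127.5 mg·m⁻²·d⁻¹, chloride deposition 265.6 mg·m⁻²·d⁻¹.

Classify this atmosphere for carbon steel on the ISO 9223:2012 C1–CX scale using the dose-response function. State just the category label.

C3

carbon steel: f(T) = +0.150·(T−10) [T≤10 °C] = -1.9950
  sulphur-dioxide contribution → 12.39 μm/a
  chloride contribution → 29.64 μm/a
  ⇒ r_corr(carbon steel) = 42.03 μm/a
ISO 9223 Table 2 (carbon steel): 25 < 42 ≤ 50 μm/a ⇒ C3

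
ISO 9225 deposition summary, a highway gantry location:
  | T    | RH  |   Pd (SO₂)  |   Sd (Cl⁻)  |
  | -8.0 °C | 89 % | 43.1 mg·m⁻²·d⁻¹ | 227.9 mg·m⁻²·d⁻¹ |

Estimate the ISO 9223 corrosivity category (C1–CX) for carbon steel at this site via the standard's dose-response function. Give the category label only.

C3

carbon steel: temperature factor f = +0.150·(-18.0) = -2.7000
  Pd branch = 1.77·Pd^0.52·e^(0.02·RH+f) = 4.993 μm/a
  Cl⁻ term: 0.102·227.9^0.62·exp(0.033·89+0.04·-8.0) = 40.45
  r_corr = 4.993 + 40.45 = 45.45 μm/a
ISO 9223 Table 2 (carbon steel): 25 < 45.4 ≤ 50 μm/a ⇒ C3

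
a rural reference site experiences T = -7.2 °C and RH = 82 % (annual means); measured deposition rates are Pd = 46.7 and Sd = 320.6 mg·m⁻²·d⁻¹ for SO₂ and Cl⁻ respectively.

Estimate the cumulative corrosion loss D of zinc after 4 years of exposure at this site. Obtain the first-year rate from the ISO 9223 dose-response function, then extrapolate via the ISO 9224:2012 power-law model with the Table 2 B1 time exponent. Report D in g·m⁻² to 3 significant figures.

zinc: temperature factor f = +0.038·(-17.2) = -0.6536
  SO₂ term: 0.0129·46.7^0.44·exp(0.046·82-0.6536) = 1.583
  Cl⁻ term: 0.0175·320.6^0.57·exp(0.008·82+0.085·-7.2) = 0.4904
  sum: 1.583 + 0.4904 → r_corr = 2.073 μm/a
Long-term exponent b (ISO 9224 Table 2, B1) = 0.813
  D(4) = 2.073 × 4^0.813 = 2.073 × 3.087 = 6.399 μm
  Mass loss = 6.399 μm × 7.14 g/cm³ = 45.69 g·m⁻²

D(4) = 45.7 g·m⁻²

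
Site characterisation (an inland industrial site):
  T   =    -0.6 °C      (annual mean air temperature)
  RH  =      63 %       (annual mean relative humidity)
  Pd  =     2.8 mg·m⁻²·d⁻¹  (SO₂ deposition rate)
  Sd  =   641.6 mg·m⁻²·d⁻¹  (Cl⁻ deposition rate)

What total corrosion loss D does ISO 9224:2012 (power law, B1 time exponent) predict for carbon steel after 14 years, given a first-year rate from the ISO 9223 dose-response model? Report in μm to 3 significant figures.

D(14) = 183 μm

carbon steel: temperature factor f = +0.150·(-10.6) = -1.5900
  SO₂ term: 1.77·2.8^0.52·exp(0.02·63-1.5900) = 2.174
  Sd branch = 0.102·Sd^0.62·e^(0.033·RH+0.04·T) = 43.81 μm/a
  r_corr = 2.174 + 43.81 = 45.98 μm/a
Power-law: D(14) = r_corr · 14^0.523
  D(14) = 45.98 × 14^0.523 = 45.98 × 3.976 = 182.8 μm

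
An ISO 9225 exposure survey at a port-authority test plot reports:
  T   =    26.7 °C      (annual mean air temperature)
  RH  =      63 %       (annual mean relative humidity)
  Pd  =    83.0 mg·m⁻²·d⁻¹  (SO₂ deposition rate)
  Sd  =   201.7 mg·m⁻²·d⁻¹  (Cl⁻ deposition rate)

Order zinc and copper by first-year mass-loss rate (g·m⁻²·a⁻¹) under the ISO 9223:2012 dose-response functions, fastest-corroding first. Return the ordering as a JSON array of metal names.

["zinc", "copper"]

zinc: temperature factor f = -0.071·(16.7) = -1.1857
  sulphur-dioxide contribution → 0.4996 μm/a
  chloride contribution → 5.771 μm/a
  total first-year rate 6.27 μm/a
  mass loss = 6.27 μm/a × 7.14 g/cm³ = 44.77 g·m⁻²·a⁻¹
copper: T>10 °C ⇒ hinge -0.080·(26.7−10) = -1.3360
  sulphur-dioxide contribution → 0.1808 μm/a
  chloride contribution → 1.535 μm/a
  total first-year rate 1.716 μm/a
  mass loss = 1.716 μm/a × 8.96 g/cm³ = 15.38 g·m⁻²·a⁻¹
Ordering by g·m⁻²·a⁻¹: zinc (44.8) > copper (15.4)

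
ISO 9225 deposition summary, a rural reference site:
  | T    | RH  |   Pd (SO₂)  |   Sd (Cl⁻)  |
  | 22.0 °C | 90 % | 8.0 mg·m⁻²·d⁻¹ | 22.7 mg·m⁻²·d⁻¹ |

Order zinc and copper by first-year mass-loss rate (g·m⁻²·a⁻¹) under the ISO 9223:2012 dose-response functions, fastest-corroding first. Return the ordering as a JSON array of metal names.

zinc: T>10 °C ⇒ hinge -0.071·(22.0−10) = -0.8520
  SO₂ term: 0.0129·8.0^0.44·exp(0.046·90-0.8520) = 0.8628
  Cl⁻ term: 0.0175·22.7^0.57·exp(0.008·90+0.085·22.0) = 1.383
  sum: 0.8628 + 1.383 → r_corr = 2.246 μm/a
  mass loss = 2.246 μm/a × 7.14 g/cm³ = 16.03 g·m⁻²·a⁻¹
copper: T>10 °C ⇒ hinge -0.080·(22.0−10) = -0.9600
  Pd branch = 0.0053·Pd^0.26·e^(0.059·RH+f) = 0.7051 μm/a
  Sd branch = 0.01025·Sd^0.27·e^(0.036·RH+0.049·T) = 1.787 μm/a
  sum: 0.7051 + 1.787 → r_corr = 2.492 μm/a
  mass loss = 2.492 μm/a × 8.96 g/cm³ = 22.33 g·m⁻²·a⁻¹
Ordering by g·m⁻²·a⁻¹: copper (22.3) > zinc (16)

["copper", "zinc"]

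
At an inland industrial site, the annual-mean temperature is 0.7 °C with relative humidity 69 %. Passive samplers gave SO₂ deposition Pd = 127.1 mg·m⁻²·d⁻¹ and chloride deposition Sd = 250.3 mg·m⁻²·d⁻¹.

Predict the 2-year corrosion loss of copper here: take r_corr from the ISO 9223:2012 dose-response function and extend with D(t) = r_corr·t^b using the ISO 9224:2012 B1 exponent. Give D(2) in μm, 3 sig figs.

D(2) = 1.44 μm

copper: temperature factor f = +0.126·(-9.3) = -1.1718
  SO₂ term: 0.0053·127.1^0.26·exp(0.059·69-1.1718) = 0.3392
  Sd branch = 0.01025·Sd^0.27·e^(0.036·RH+0.049·T) = 0.5649 μm/a
  sum: 0.3392 + 0.5649 → r_corr = 0.9041 μm/a
Long-term exponent b (ISO 9224 Table 2, B1) = 0.667
  D(2) = 0.9041 × 2^0.667 = 0.9041 × 1.588 = 1.436 μm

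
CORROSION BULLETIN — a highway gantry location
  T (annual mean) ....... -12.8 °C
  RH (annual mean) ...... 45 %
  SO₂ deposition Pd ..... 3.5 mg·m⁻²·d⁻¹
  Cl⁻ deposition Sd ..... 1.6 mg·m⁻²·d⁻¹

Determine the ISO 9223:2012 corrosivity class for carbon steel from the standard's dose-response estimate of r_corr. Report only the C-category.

carbon steel: temperature factor f = +0.150·(-22.8) = -3.4200
  sulphur-dioxide contribution → 0.2732 μm/a
  chloride contribution → 0.3612 μm/a
  total first-year rate 0.6344 μm/a
0.634 μm/a falls in (0, 1.3] for carbon steel → category C1

C1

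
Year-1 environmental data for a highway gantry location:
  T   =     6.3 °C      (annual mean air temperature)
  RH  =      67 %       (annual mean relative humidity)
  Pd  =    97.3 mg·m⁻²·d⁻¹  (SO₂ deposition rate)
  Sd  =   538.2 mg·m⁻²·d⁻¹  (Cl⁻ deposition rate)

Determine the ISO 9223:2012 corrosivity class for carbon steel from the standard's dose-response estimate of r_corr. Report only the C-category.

carbon steel: temperature factor f = +0.150·(-3.7) = -0.5550
  sulphur-dioxide contribution → 41.95 μm/a
  chloride contribution → 59.08 μm/a
  ⇒ r_corr(carbon steel) = 101 μm/a
101 μm/a falls in (80, 200] for carbon steel → category C5

C5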